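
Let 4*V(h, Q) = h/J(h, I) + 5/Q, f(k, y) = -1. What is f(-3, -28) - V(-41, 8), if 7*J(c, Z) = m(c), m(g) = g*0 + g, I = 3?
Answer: -93/32 ≈ -2.9063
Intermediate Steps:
m(g) = g (m(g) = 0 + g = g)
J(c, Z) = c/7
V(h, Q) = 7/4 + 5/(4*Q) (V(h, Q) = (h/((h/7)) + 5/Q)/4 = (h*(7/h) + 5/Q)/4 = (7 + 5/Q)/4 = 7/4 + 5/(4*Q))
f(-3, -28) - V(-41, 8) = -1 - (5 + 7*8)/(4*8) = -1 - (5 + 56)/(4*8) = -1 - 61/(4*8) = -1 - 1*61/32 = -1 - 61/32 = -93/32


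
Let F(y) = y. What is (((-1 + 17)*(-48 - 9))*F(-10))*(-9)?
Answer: -82080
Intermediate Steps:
(((-1 + 17)*(-48 - 9))*F(-10))*(-9) = (((-1 + 17)*(-48 - 9))*(-10))*(-9) = ((16*(-57))*(-10))*(-9) = -912*(-10)*(-9) = 9120*(-9) = -82080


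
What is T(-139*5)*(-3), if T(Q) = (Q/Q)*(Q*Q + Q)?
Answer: -1446990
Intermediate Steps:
T(Q) = Q + Q**2 (T(Q) = 1*(Q**2 + Q) = 1*(Q + Q**2) = Q + Q**2)
T(-139*5)*(-3) = ((-139*5)*(1 - 139*5))*(-3) = -695*(1 - 695)*(-3) = -695*(-694)*(-3) = 482330*(-3) = -1446990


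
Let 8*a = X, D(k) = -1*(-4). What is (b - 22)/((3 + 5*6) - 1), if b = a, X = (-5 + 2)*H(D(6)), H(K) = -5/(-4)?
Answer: -719/1024 ≈ -0.70215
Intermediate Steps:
D(k) = 4
H(K) = 5/4 (H(K) = -5*(-¼) = 5/4)
X = -15/4 (X = (-5 + 2)*(5/4) = -3*5/4 = -15/4 ≈ -3.7500)
a = -15/32 (a = (⅛)*(-15/4) = -15/32 ≈ -0.46875)
b = -15/32 ≈ -0.46875
(b - 22)/((3 + 5*6) - 1) = (-15/32 - 22)/((3 + 5*6) - 1) = -719/(32*((3 + 30) - 1)) = -719/(32*(33 - 1)) = -719/32/32 = -719/32*1/32 = -719/1024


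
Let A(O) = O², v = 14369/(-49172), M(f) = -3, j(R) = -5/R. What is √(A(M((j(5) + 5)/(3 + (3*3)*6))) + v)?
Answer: √5263604447/24586 ≈ 2.9509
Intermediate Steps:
v = -14369/49172 (v = 14369*(-1/49172) = -14369/49172 ≈ -0.29222)
√(A(M((j(5) + 5)/(3 + (3*3)*6))) + v) = √((-3)² - 14369/49172) = √(9 - 14369/49172) = √(428179/49172) = √5263604447/24586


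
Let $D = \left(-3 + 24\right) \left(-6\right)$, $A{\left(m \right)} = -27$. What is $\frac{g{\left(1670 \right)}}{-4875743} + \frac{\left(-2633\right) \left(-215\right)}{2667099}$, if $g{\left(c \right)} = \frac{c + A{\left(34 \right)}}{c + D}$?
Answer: $\frac{4261642102611583}{20078313847636008} \approx 0.21225$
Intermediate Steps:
$D = -126$ ($D = 21 \left(-6\right) = -126$)
$g{\left(c \right)} = \frac{-27 + c}{-126 + c}$ ($g{\left(c \right)} = \frac{c - 27}{c - 126} = \frac{-27 + c}{-126 + c}$)
$\frac{g{\left(1670 \right)}}{-4875743} + \frac{\left(-2633\right) \left(-215\right)}{2667099} = \frac{\frac{1}{-126 + 1670} \left(-27 + 1670\right)}{-4875743} + \frac{\left(-2633\right) \left(-215\right)}{2667099} = \frac{1}{1544} \cdot 1643 \left(- \frac{1}{4875743}\right) + 566095 \cdot \frac{1}{2667099} = \frac{1}{1544} \cdot 1643 \left(- \frac{1}{4875743}\right) + \frac{566095}{2667099} = \frac{1643}{1544} \left(- \frac{1}{4875743}\right) + \frac{566095}{2667099} = - \frac{1643}{7528147192} + \frac{566095}{2667099} = \frac{4261642102611583}{20078313847636008}$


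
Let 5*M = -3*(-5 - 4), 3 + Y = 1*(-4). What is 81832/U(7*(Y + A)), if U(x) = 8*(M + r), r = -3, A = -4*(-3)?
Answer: 51145/12 ≈ 4262.1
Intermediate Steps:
A = 12
Y = -7 (Y = -3 + 1*(-4) = -3 - 4 = -7)
M = 27/5 (M = (-3*(-5 - 4))/5 = (-3*(-9))/5 = (⅕)*27 = 27/5 ≈ 5.4000)
U(x) = 96/5 (U(x) = 8*(27/5 - 3) = 8*(12/5) = 96/5)
81832/U(7*(Y + A)) = 81832/(96/5) = 81832*(5/96) = 51145/12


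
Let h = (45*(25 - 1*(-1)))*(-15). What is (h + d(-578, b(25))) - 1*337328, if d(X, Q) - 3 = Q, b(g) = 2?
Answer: -354873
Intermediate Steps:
d(X, Q) = 3 + Q
h = -17550 (h = (45*(25 + 1))*(-15) = (45*26)*(-15) = 1170*(-15) = -17550)
(h + d(-578, b(25))) - 1*337328 = (-17550 + (3 + 2)) - 1*337328 = (-17550 + 5) - 337328 = -17545 - 337328 = -354873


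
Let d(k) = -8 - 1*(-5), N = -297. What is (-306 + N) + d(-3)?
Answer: -606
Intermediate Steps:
d(k) = -3 (d(k) = -8 + 5 = -3)
(-306 + N) + d(-3) = (-306 - 297) - 3 = -603 - 3 = -606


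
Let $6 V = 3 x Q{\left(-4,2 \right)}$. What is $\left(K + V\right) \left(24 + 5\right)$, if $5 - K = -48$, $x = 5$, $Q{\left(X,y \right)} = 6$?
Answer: $1972$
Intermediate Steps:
$V = 15$ ($V = \frac{3 \cdot 5 \cdot 6}{6} = \frac{15 \cdot 6}{6} = \frac{1}{6} \cdot 90 = 15$)
$K = 53$ ($K = 5 - -48 = 5 + 48 = 53$)
$\left(K + V\right) \left(24 + 5\right) = \left(53 + 15\right) \left(24 + 5\right) = 68 \cdot 29 = 1972$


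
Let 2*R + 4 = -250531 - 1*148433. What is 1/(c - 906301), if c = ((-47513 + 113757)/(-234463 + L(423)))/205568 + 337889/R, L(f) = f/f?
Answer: -600919173427584/544614665643354185279 ≈ -1.1034e-6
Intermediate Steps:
R = -199484 (R = -2 + (-250531 - 1*148433)/2 = -2 + (-250531 - 148433)/2 = -2 + (½)*(-398964) = -2 - 199482 = -199484)
L(f) = 1
c = -1017846761378495/600919173427584 (c = ((-47513 + 113757)/(-234463 + 1))/205568 + 337889/(-199484) = (66244/(-234462))*(1/205568) + 337889*(-1/199484) = (66244*(-1/234462))*(1/205568) - 337889/199484 = -33122/117231*1/205568 - 337889/199484 = -16561/12049471104 - 337889/199484 = -1017846761378495/600919173427584 ≈ -1.6938)
1/(c - 906301) = 1/(-1017846761378495/600919173427584 - 906301) = 1/(-544614665643354185279/600919173427584) = -600919173427584/544614665643354185279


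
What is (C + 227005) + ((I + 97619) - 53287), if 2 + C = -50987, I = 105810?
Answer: 326158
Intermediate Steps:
C = -50989 (C = -2 - 50987 = -50989)
(C + 227005) + ((I + 97619) - 53287) = (-50989 + 227005) + ((105810 + 97619) - 53287) = 176016 + (203429 - 53287) = 176016 + 150142 = 326158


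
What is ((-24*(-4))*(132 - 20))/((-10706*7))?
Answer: -768/5353 ≈ -0.14347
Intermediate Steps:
((-24*(-4))*(132 - 20))/((-10706*7)) = (96*112)/(-74942) = 10752*(-1/74942) = -768/5353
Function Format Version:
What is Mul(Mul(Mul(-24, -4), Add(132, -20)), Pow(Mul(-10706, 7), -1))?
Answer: Rational(-768, 5353) ≈ -0.14347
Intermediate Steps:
Mul(Mul(Mul(-24, -4), Add(132, -20)), Pow(Mul(-10706, 7), -1)) = Mul(Mul(96, 112), Pow(-74942, -1)) = Mul(10752, Rational(-1, 74942)) = Rational(-768, 5353)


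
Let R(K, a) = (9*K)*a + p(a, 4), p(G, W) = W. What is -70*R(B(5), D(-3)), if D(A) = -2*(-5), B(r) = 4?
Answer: -25480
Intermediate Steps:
D(A) = 10
R(K, a) = 4 + 9*K*a (R(K, a) = (9*K)*a + 4 = 9*K*a + 4 = 4 + 9*K*a)
-70*R(B(5), D(-3)) = -70*(4 + 9*4*10) = -70*(4 + 360) = -70*364 = -25480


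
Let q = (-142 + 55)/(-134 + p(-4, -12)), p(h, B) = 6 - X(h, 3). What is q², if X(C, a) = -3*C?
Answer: 7569/19600 ≈ 0.38617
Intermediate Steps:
p(h, B) = 6 + 3*h (p(h, B) = 6 - (-3)*h = 6 + 3*h)
q = 87/140 (q = (-142 + 55)/(-134 + (6 + 3*(-4))) = -87/(-134 + (6 - 12)) = -87/(-134 - 6) = -87/(-140) = -87*(-1/140) = 87/140 ≈ 0.62143)
q² = (87/140)² = 7569/19600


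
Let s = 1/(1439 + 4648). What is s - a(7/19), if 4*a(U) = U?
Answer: -42533/462612 ≈ -0.091941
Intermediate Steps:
a(U) = U/4
s = 1/6087 ≈ 0.00016428
s - a(7/19) = 1/6087 - 7/19/4 = 1/6087 - 7*(1/19)/4 = 1/6087 - 7/(4*19) = 1/6087 - 1*7/76 = 1/6087 - 7/76 = -42533/462612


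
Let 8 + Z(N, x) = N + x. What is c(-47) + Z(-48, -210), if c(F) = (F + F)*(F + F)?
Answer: 8570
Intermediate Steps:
Z(N, x) = -8 + N + x (Z(N, x) = -8 + (N + x) = -8 + N + x)
c(F) = 4*F**2 (c(F) = (2*F)*(2*F) = 4*F**2)
c(-47) + Z(-48, -210) = 4*(-47)**2 + (-8 - 48 - 210) = 4*2209 - 266 = 8836 - 266 = 8570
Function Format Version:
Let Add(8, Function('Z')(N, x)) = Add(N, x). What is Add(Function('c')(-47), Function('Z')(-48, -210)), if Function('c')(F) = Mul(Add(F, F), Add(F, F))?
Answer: 8570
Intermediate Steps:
Function('Z')(N, x) = Add(-8, N, x) (Function('Z')(N, x) = Add(-8, Add(N, x)) = Add(-8, N, x))
Function('c')(F) = Mul(4, Pow(F, 2)) (Function('c')(F) = Mul(Mul(2, F), Mul(2, F)) = Mul(4, Pow(F, 2)))
Add(Function('c')(-47), Function('Z')(-48, -210)) = Add(Mul(4, Pow(-47, 2)), Add(-8, -48, -210)) = Add(Mul(4, 2209), -266) = Add(8836, -266) = 8570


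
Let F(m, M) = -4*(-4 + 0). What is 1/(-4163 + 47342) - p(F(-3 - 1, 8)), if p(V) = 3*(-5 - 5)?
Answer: 1295371/43179 ≈ 30.000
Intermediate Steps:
F(m, M) = 16 (F(m, M) = -4*(-4) = 16)
p(V) = -30 (p(V) = 3*(-10) = -30)
1/(-4163 + 47342) - p(F(-3 - 1, 8)) = 1/(-4163 + 47342) - 1*(-30) = 1/43179 + 30 = 1295371/43179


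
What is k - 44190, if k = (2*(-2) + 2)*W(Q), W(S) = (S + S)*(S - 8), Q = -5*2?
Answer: -44910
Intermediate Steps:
Q = -10
W(S) = 2*S*(-8 + S) (W(S) = (2*S)*(-8 + S) = 2*S*(-8 + S))
k = -720 (k = (2*(-2) + 2)*(2*(-10)*(-8 - 10)) = (-4 + 2)*(2*(-10)*(-18)) = -2*360 = -720)
k - 44190 = -720 - 44190 = -44910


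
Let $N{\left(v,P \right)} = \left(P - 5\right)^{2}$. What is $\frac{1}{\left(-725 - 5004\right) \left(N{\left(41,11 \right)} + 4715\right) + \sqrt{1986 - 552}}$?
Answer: $- \frac{27218479}{740845599072007} - \frac{\sqrt{1434}}{740845599072007} \approx -3.674 \cdot 10^{-8}$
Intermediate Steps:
$N{\left(v,P \right)} = \left(-5 + P\right)^{2}$
$\frac{1}{\left(-725 - 5004\right) \left(N{\left(41,11 \right)} + 4715\right) + \sqrt{1986 - 552}} = \frac{1}{\left(-725 - 5004\right) \left(\left(-5 + 11\right)^{2} + 4715\right) + \sqrt{1986 - 552}} = \frac{1}{- 5729 \left(6^{2} + 4715\right) + \sqrt{1434}} = \frac{1}{- 5729 \left(36 + 4715\right) + \sqrt{1434}} = \frac{1}{\left(-5729\right) 4751 + \sqrt{1434}} = \frac{1}{-27218479 + \sqrt{1434}}$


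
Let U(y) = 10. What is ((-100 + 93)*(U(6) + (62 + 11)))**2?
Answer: 337561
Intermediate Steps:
((-100 + 93)*(U(6) + (62 + 11)))**2 = ((-100 + 93)*(10 + (62 + 11)))**2 = (-7*(10 + 73))**2 = (-7*83)**2 = (-581)**2 = 337561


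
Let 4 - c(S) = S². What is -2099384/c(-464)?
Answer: 74978/7689 ≈ 9.7513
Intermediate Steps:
c(S) = 4 - S²
-2099384/c(-464) = -2099384/(4 - 1*(-464)²) = -2099384/(4 - 1*215296) = -2099384/(4 - 215296) = -2099384/(-215292) = -2099384*(-1/215292) = 74978/7689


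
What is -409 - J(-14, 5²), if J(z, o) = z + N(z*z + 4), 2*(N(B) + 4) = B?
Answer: -491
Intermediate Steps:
N(B) = -4 + B/2
J(z, o) = -2 + z + z²/2 (J(z, o) = z + (-4 + (z*z + 4)/2) = z + (-4 + (z² + 4)/2) = z + (-4 + (4 + z²)/2) = z + (-4 + (2 + z²/2)) = z + (-2 + z²/2) = -2 + z + z²/2)
-409 - J(-14, 5²) = -409 - (-2 - 14 + (½)*(-14)²) = -409 - (-2 - 14 + (½)*196) = -409 - (-2 - 14 + 98) = -409 - 1*82 = -409 - 82 = -491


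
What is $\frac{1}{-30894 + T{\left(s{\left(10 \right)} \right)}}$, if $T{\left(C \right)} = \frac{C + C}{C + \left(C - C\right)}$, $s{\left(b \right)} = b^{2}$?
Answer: $- \frac{1}{30892} \approx -3.2371 \cdot 10^{-5}$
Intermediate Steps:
$T{\left(C \right)} = 2$ ($T{\left(C \right)} = \frac{2 C}{C + 0} = \frac{2 C}{C} = 2$)
$\frac{1}{-30894 + T{\left(s{\left(10 \right)} \right)}} = \frac{1}{-30894 + 2} = \frac{1}{-30892} = - \frac{1}{30892}$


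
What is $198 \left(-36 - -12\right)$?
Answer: $-4752$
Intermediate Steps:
$198 \left(-36 - -12\right) = 198 \left(-36 + 12\right) = 198 \left(-24\right) = -4752$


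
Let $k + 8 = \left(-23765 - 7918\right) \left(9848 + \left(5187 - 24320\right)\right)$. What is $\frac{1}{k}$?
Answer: $\frac{1}{294176647} \approx 3.3993 \cdot 10^{-9}$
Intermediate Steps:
$k = 294176647$ ($k = -8 + \left(-23765 - 7918\right) \left(9848 + \left(5187 - 24320\right)\right) = -8 - 31683 \left(9848 - 19133\right) = -8 - -294176655 = -8 + 294176655 = 294176647$)
$\frac{1}{k} = \frac{1}{294176647}$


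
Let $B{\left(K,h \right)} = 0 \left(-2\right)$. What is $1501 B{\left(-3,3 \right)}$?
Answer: $0$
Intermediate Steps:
$B{\left(K,h \right)} = 0$
$1501 B{\left(-3,3 \right)} = 1501 \cdot 0 = 0$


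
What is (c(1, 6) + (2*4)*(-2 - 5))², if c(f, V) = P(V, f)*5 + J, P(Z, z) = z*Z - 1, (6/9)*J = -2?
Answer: 1156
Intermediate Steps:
J = -3 (J = (3/2)*(-2) = -3)
P(Z, z) = -1 + Z*z (P(Z, z) = Z*z - 1 = -1 + Z*z)
c(f, V) = -8 + 5*V*f (c(f, V) = (-1 + V*f)*5 - 3 = (-5 + 5*V*f) - 3 = -8 + 5*V*f)
(c(1, 6) + (2*4)*(-2 - 5))² = ((-8 + 5*6*1) + (2*4)*(-2 - 5))² = ((-8 + 30) + 8*(-7))² = (22 - 56)² = (-34)² = 1156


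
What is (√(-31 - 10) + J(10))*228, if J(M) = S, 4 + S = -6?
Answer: -2280 + 228*I*√41 ≈ -2280.0 + 1459.9*I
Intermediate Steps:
S = -10 (S = -4 - 6 = -10)
J(M) = -10
(√(-31 - 10) + J(10))*228 = (√(-31 - 10) - 10)*228 = (√(-41) - 10)*228 = (I*√41 - 10)*228 = (-10 + I*√41)*228 = -2280 + 228*I*√41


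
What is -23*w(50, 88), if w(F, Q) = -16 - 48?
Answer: 1472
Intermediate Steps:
w(F, Q) = -64
-23*w(50, 88) = -23*(-64) = 1472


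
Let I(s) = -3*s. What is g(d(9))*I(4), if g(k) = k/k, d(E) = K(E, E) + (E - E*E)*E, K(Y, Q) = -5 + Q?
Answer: -12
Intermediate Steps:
d(E) = -5 + E + E*(E - E**2) (d(E) = (-5 + E) + (E - E*E)*E = (-5 + E) + (E - E**2)*E = (-5 + E) + E*(E - E**2) = -5 + E + E*(E - E**2))
g(k) = 1
g(d(9))*I(4) = 1*(-3*4) = 1*(-12) = -12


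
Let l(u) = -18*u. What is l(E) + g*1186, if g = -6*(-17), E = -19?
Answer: 121314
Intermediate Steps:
g = 102
l(E) + g*1186 = -18*(-19) + 102*1186 = 342 + 120972 = 121314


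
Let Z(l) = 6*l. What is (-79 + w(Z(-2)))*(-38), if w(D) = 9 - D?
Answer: 2204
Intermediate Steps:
(-79 + w(Z(-2)))*(-38) = (-79 + (9 - 6*(-2)))*(-38) = (-79 + (9 - 1*(-12)))*(-38) = (-79 + (9 + 12))*(-38) = (-79 + 21)*(-38) = -58*(-38) = 2204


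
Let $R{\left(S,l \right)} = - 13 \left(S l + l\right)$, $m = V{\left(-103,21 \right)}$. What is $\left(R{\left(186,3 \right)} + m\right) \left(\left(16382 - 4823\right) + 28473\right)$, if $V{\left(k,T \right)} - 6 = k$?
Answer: $-295836480$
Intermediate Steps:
$V{\left(k,T \right)} = 6 + k$
$m = -97$ ($m = 6 - 103 = -97$)
$R{\left(S,l \right)} = - 13 l - 13 S l$ ($R{\left(S,l \right)} = - 13 \left(l + S l\right) = - 13 l - 13 S l$)
$\left(R{\left(186,3 \right)} + m\right) \left(\left(16382 - 4823\right) + 28473\right) = \left(\left(-13\right) 3 \left(1 + 186\right) - 97\right) \left(\left(16382 - 4823\right) + 28473\right) = \left(\left(-13\right) 3 \cdot 187 - 97\right) \left(11559 + 28473\right) = \left(-7293 - 97\right) 40032 = \left(-7390\right) 40032 = -295836480$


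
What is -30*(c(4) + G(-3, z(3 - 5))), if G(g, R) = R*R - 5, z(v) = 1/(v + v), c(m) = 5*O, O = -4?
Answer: 5985/8 ≈ 748.13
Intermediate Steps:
c(m) = -20 (c(m) = 5*(-4) = -20)
z(v) = 1/(2*v)
G(g, R) = -5 + R² (G(g, R) = R² - 5 = -5 + R²)
-30*(c(4) + G(-3, z(3 - 5))) = -30*(-20 + (-5 + (1/(2*(3 - 5)))²)) = -30*(-20 + (-5 + ((½)/(-2))²)) = -30*(-20 + (-5 + ((½)*(-½))²)) = -30*(-20 + (-5 + (-¼)²)) = -30*(-20 + (-5 + 1/16)) = -30*(-20 - 79/16) = -30*(-399/16) = 5985/8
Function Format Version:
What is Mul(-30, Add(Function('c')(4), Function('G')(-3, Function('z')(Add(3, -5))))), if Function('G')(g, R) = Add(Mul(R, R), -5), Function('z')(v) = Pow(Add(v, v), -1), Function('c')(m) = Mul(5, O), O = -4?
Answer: Rational(5985, 8) ≈ 748.13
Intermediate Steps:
Function('c')(m) = -20 (Function('c')(m) = Mul(5, -4) = -20)
Function('z')(v) = Mul(Rational(1, 2), Pow(v, -1)) (Function('z')(v) = Pow(Mul(2, v), -1) = Mul(Rational(1, 2), Pow(v, -1)))
Function('G')(g, R) = Add(-5, Pow(R, 2)) (Function('G')(g, R) = Add(Pow(R, 2), -5) = Add(-5, Pow(R, 2)))
Mul(-30, Add(Function('c')(4), Function('G')(-3, Function('z')(Add(3, -5))))) = Mul(-30, Add(-20, Add(-5, Pow(Mul(Rational(1, 2), Pow(Add(3, -5), -1)), 2)))) = Mul(-30, Add(-20, Add(-5, Pow(Mul(Rational(1, 2), Pow(-2, -1)), 2)))) = Mul(-30, Add(-20, Add(-5, Pow(Mul(Rational(1, 2), Rational(-1, 2)), 2)))) = Mul(-30, Add(-20, Add(-5, Pow(Rational(-1, 4), 2)))) = Mul(-30, Add(-20, Add(-5, Rational(1, 16)))) = Mul(-30, Add(-20, Rational(-79, 16))) = Mul(-30, Rational(-399, 16)) = Rational(5985, 8)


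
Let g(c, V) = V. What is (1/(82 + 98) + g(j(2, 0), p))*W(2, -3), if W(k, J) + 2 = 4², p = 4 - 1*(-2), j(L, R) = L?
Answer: 7567/90 ≈ 84.078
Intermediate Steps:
p = 6 (p = 4 + 2 = 6)
W(k, J) = 14 (W(k, J) = -2 + 4² = -2 + 16 = 14)
(1/(82 + 98) + g(j(2, 0), p))*W(2, -3) = (1/(82 + 98) + 6)*14 = (1/180 + 6)*14 = (1081/180)*14 = 7567/90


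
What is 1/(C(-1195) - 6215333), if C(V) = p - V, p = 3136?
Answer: -1/6211002 ≈ -1.6100e-7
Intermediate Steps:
C(V) = 3136 - V
1/(C(-1195) - 6215333) = 1/((3136 - 1*(-1195)) - 6215333) = 1/((3136 + 1195) - 6215333) = 1/(4331 - 6215333) = 1/(-6211002) = -1/6211002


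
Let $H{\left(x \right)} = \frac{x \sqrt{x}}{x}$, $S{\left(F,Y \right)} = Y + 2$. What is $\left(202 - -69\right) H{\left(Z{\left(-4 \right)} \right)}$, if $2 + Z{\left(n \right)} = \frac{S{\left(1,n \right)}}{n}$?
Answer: $\frac{271 i \sqrt{6}}{2} \approx 331.91 i$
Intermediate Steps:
$S{\left(F,Y \right)} = 2 + Y$
$Z{\left(n \right)} = -2 + \frac{2 + n}{n}$
$H{\left(x \right)} = \sqrt{x}$ ($H{\left(x \right)} = \frac{x^{\frac{3}{2}}}{x} = \sqrt{x}$)
$\left(202 - -69\right) H{\left(Z{\left(-4 \right)} \right)} = \left(202 - -69\right) \sqrt{\frac{2 - -4}{-4}} = \left(202 + 69\right) \sqrt{- \frac{2 + 4}{4}} = 271 \sqrt{\left(- \frac{1}{4}\right) 6} = 271 \sqrt{- \frac{3}{2}} = 271 \frac{i \sqrt{6}}{2} = \frac{271 i \sqrt{6}}{2}$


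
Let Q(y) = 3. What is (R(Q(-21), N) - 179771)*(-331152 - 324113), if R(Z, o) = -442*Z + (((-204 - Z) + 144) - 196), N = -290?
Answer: 118836239340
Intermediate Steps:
R(Z, o) = -256 - 443*Z (R(Z, o) = -442*Z + ((-60 - Z) - 196) = -442*Z + (-256 - Z) = -256 - 443*Z)
(R(Q(-21), N) - 179771)*(-331152 - 324113) = ((-256 - 443*3) - 179771)*(-331152 - 324113) = ((-256 - 1329) - 179771)*(-655265) = (-1585 - 179771)*(-655265) = -181356*(-655265) = 118836239340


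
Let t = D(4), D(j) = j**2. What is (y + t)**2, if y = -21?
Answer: 25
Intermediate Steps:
t = 16 (t = 4**2 = 16)
(y + t)**2 = (-21 + 16)**2 = (-5)**2 = 25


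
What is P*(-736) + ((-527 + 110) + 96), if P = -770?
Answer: 566399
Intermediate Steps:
P*(-736) + ((-527 + 110) + 96) = -770*(-736) + ((-527 + 110) + 96) = 566720 + (-417 + 96) = 566720 - 321 = 566399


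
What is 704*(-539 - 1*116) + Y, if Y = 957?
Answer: -460163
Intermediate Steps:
704*(-539 - 1*116) + Y = 704*(-539 - 1*116) + 957 = 704*(-539 - 116) + 957 = 704*(-655) + 957 = -461120 + 957 = -460163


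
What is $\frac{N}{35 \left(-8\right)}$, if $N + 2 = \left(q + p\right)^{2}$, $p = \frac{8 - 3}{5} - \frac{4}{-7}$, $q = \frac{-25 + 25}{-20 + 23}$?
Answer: $- \frac{23}{13720} \approx -0.0016764$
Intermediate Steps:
$q = 0$ ($q = \frac{0}{3} = 0 \cdot \frac{1}{3} = 0$)
$p = \frac{11}{7}$ ($p = \left(8 - 3\right) \frac{1}{5} - - \frac{4}{7} = 5 \cdot \frac{1}{5} + \frac{4}{7} = 1 + \frac{4}{7} = \frac{11}{7} \approx 1.5714$)
$N = \frac{23}{49}$ ($N = -2 + \left(0 + \frac{11}{7}\right)^{2} = -2 + \left(\frac{11}{7}\right)^{2} = -2 + \frac{121}{49} = \frac{23}{49} \approx 0.46939$)
$\frac{N}{35 \left(-8\right)} = \frac{23}{49 \cdot 35 \left(-8\right)} = \frac{23}{49 \left(-280\right)} = \frac{23}{49} \left(- \frac{1}{280}\right) = - \frac{23}{13720}$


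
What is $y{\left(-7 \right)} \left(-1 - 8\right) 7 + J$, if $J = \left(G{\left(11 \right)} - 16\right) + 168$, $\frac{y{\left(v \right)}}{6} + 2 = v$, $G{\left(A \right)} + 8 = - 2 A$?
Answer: $3524$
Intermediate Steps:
$G{\left(A \right)} = -8 - 2 A$
$y{\left(v \right)} = -12 + 6 v$
$J = 122$ ($J = \left(\left(-8 - 22\right) - 16\right) + 168 = \left(-30 - 16\right) + 168 = -46 + 168 = 122$)
$y{\left(-7 \right)} \left(-1 - 8\right) 7 + J = \left(-12 + 6 \left(-7\right)\right) \left(-1 - 8\right) 7 + 122 = \left(-12 - 42\right) \left(\left(-9\right) 7\right) + 122 = \left(-54\right) \left(-63\right) + 122 = 3402 + 122 = 3524$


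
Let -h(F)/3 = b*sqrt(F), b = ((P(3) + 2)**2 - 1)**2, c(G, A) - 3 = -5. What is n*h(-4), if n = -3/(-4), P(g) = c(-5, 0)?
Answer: -9*I/2 ≈ -4.5*I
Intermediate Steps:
c(G, A) = -2 (c(G, A) = 3 - 5 = -2)
P(g) = -2
n = 3/4 (n = -3*(-1/4) = 3/4 ≈ 0.75000)
b = 1 (b = ((-2 + 2)**2 - 1)**2 = (0**2 - 1)**2 = (0 - 1)**2 = (-1)**2 = 1)
h(F) = -3*sqrt(F)
n*h(-4) = 3*(-6*I)/4 = -9*I/2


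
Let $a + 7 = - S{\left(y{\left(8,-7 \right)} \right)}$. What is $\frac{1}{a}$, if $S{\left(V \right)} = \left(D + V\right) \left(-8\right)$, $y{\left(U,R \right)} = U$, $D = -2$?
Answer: $\frac{1}{41} \approx 0.02439$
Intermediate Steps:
$S{\left(V \right)} = 16 - 8 V$ ($S{\left(V \right)} = \left(-2 + V\right) \left(-8\right) = 16 - 8 V$)
$a = 41$ ($a = -7 - \left(16 - 64\right) = -7 - -48 = -7 + 48 = 41$)
$\frac{1}{a} = \frac{1}{41}$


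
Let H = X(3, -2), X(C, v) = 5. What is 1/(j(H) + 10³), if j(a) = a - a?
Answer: 1/1000 ≈ 0.0010000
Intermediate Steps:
H = 5
j(a) = 0
1/(j(H) + 10³) = 1/(0 + 10³) = 1/(0 + 1000) = 1/1000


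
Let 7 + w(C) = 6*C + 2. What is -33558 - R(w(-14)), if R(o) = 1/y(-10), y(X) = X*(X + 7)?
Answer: -1006741/30 ≈ -33558.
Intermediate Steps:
y(X) = X*(7 + X)
w(C) = -5 + 6*C (w(C) = -7 + (6*C + 2) = -7 + (2 + 6*C) = -5 + 6*C)
R(o) = 1/30 (R(o) = 1/(-10*(7 - 10)) = 1/(-10*(-3)) = 1/30)
-33558 - R(w(-14)) = -33558 - 1*1/30 = -33558 - 1/30 = -1006741/30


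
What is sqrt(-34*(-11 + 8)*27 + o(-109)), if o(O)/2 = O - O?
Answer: 9*sqrt(34) ≈ 52.479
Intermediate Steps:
o(O) = 0 (o(O) = 2*(O - O) = 2*0 = 0)
sqrt(-34*(-11 + 8)*27 + o(-109)) = sqrt(-34*(-11 + 8)*27 + 0) = sqrt(-34*(-3)*27 + 0) = sqrt(102*27 + 0) = sqrt(2754 + 0) = sqrt(2754) = 9*sqrt(34)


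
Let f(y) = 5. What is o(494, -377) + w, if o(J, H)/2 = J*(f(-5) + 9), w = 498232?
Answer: 512064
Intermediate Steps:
o(J, H) = 28*J (o(J, H) = 2*(J*(5 + 9)) = 2*(J*14) = 2*(14*J) = 28*J)
o(494, -377) + w = 28*494 + 498232 = 13832 + 498232 = 512064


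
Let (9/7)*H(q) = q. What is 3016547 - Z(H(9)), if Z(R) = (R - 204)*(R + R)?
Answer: 3019305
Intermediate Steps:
H(q) = 7*q/9
Z(R) = 2*R*(-204 + R) (Z(R) = (-204 + R)*(2*R) = 2*R*(-204 + R))
3016547 - Z(H(9)) = 3016547 - 2*(7/9)*9*(-204 + (7/9)*9) = 3016547 - 2*7*(-204 + 7) = 3016547 - 2*7*(-197) = 3016547 - 1*(-2758) = 3016547 + 2758 = 3019305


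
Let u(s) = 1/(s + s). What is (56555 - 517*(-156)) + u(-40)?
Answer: 10976559/80 ≈ 1.3721e+5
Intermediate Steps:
u(s) = 1/(2*s)
(56555 - 517*(-156)) + u(-40) = (56555 - 517*(-156)) + (½)/(-40) = (56555 + 80652) + (½)*(-1/40) = 137207 - 1/80 = 10976559/80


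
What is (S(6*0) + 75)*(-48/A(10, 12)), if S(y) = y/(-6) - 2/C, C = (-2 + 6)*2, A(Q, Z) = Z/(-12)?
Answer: 3588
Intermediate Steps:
A(Q, Z) = -Z/12 (A(Q, Z) = Z*(-1/12) = -Z/12)
C = 8 (C = 4*2 = 8)
S(y) = -1/4 - y/6 (S(y) = y/(-6) - 2/8 = y*(-1/6) - 2*1/8 = -y/6 - 1/4 = -1/4 - y/6)
(S(6*0) + 75)*(-48/A(10, 12)) = ((-1/4 - 0) + 75)*(-48/((-1/12*12))) = ((-1/4 - 1/6*0) + 75)*(-48/(-1)) = ((-1/4 + 0) + 75)*(-48*(-1)) = (-1/4 + 75)*48 = (299/4)*48 = 3588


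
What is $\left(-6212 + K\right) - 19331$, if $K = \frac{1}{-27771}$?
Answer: $- \frac{709354654}{27771} \approx -25543.0$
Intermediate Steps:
$K = - \frac{1}{27771} \approx -3.6009 \cdot 10^{-5}$
$\left(-6212 + K\right) - 19331 = \left(-6212 - \frac{1}{27771}\right) - 19331 = - \frac{172513453}{27771} - 19331 = - \frac{709354654}{27771}$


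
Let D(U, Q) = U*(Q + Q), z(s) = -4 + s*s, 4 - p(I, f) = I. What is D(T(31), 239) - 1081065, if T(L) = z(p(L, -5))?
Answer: -734515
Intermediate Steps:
p(I, f) = 4 - I
z(s) = -4 + s²
T(L) = -4 + (4 - L)²
D(U, Q) = 2*Q*U (D(U, Q) = U*(2*Q) = 2*Q*U)
D(T(31), 239) - 1081065 = 2*239*(-4 + (-4 + 31)²) - 1081065 = 2*239*(-4 + 27²) - 1081065 = 2*239*(-4 + 729) - 1081065 = 2*239*725 - 1081065 = 346550 - 1081065 = -734515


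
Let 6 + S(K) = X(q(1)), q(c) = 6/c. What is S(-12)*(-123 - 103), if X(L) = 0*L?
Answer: 1356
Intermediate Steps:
X(L) = 0
S(K) = -6 (S(K) = -6 + 0 = -6)
S(-12)*(-123 - 103) = -6*(-123 - 103) = -6*(-226) = 1356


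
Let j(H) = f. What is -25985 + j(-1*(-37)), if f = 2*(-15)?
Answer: -26015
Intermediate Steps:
f = -30
j(H) = -30
-25985 + j(-1*(-37)) = -25985 - 30 = -26015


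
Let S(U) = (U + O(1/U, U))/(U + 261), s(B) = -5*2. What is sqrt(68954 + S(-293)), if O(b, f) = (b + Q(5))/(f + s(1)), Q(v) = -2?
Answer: sqrt(8696762473866594)/355116 ≈ 262.61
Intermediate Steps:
s(B) = -10
O(b, f) = (-2 + b)/(-10 + f) (O(b, f) = (b - 2)/(f - 10) = (-2 + b)/(-10 + f))
S(U) = (U + (-2 + 1/U)/(-10 + U))/(261 + U) (S(U) = (U + (-2 + 1/U)/(-10 + U))/(U + 261) = (U + (-2 + 1/U)/(-10 + U))/(261 + U))
sqrt(68954 + S(-293)) = sqrt(68954 + (1 - 2*(-293) + (-293)**2*(-10 - 293))/((-293)*(-10 - 293)*(261 - 293))) = sqrt(68954 - 1/293*(1 + 586 + 85849*(-303))/(-303*(-32))) = sqrt(68954 - 1/293*(-1/303)*(-1/32)*(1 + 586 - 26012247)) = sqrt(68954 - 1/293*(-1/303)*(-1/32)*(-26011660)) = sqrt(68954 + 6502915/710232) = sqrt(48979840243/710232) = sqrt(8696762473866594)/355116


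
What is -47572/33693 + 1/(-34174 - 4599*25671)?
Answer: -5261154953041/3726227480591 ≈ -1.4119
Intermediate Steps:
-47572/33693 + 1/(-34174 - 4599*25671) = -47572*1/33693 + (1/25671)/(-38773) = -47572/33693 - 1/38773*1/25671 = -47572/33693 - 1/995341683 = -5261154953041/3726227480591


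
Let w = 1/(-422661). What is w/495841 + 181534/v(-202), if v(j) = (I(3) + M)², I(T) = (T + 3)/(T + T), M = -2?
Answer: 38044561971730133/209572652901 ≈ 1.8153e+5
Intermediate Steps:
I(T) = (3 + T)/(2*T) (I(T) = (3 + T)/((2*T)) = (3 + T)*(1/(2*T)) = (3 + T)/(2*T))
w = -1/422661 ≈ -2.3660e-6
v(j) = 1 (v(j) = ((½)*(3 + 3)/3 - 2)² = ((½)*(⅓)*6 - 2)² = (1 - 2)² = (-1)² = 1)
w/495841 + 181534/v(-202) = -1/422661/495841 + 181534/1 = -1/422661*1/495841 + 181534*1 = -1/209572652901 + 181534 = 38044561971730133/209572652901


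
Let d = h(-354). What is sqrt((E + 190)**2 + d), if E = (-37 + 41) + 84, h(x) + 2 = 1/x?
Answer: 7*sqrt(197646342)/354 ≈ 278.00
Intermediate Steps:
h(x) = -2 + 1/x
d = -709/354 (d = -2 + 1/(-354) = -2 - 1/354 = -709/354 ≈ -2.0028)
E = 88 (E = 4 + 84 = 88)
sqrt((E + 190)**2 + d) = sqrt((88 + 190)**2 - 709/354) = sqrt(278**2 - 709/354) = sqrt(77284 - 709/354) = sqrt(27357827/354) = 7*sqrt(197646342)/354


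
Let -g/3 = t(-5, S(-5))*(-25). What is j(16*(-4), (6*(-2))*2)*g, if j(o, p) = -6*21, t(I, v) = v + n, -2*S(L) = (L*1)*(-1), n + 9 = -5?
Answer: 155925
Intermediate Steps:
n = -14 (n = -9 - 5 = -14)
S(L) = L/2 (S(L) = -L*1*(-1)/2 = -L*(-1)/2 = -(-1)*L/2 = L/2)
t(I, v) = -14 + v (t(I, v) = v - 14 = -14 + v)
j(o, p) = -126
g = -2475/2 (g = -3*(-14 + (½)*(-5))*(-25) = -3*(-14 - 5/2)*(-25) = -(-99)*(-25)/2 = -3*825/2 = -2475/2 ≈ -1237.5)
j(16*(-4), (6*(-2))*2)*g = -126*(-2475/2) = 155925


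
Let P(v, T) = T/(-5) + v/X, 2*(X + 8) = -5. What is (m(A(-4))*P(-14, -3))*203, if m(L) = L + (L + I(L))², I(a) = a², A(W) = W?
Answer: 164836/3 ≈ 54945.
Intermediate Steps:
X = -21/2 (X = -8 + (½)*(-5) = -8 - 5/2 = -21/2 ≈ -10.500)
m(L) = L + (L + L²)²
P(v, T) = -2*v/21 - T/5 (P(v, T) = T/(-5) + v/(-21/2) = T*(-⅕) + v*(-2/21) = -T/5 - 2*v/21 = -2*v/21 - T/5)
(m(A(-4))*P(-14, -3))*203 = ((-4*(1 - 4*(1 - 4)²))*(-2/21*(-14) - ⅕*(-3)))*203 = ((-4*(1 - 4*(-3)²))*(4/3 + ⅗))*203 = (-4*(1 - 4*9)*(29/15))*203 = (-4*(1 - 36)*(29/15))*203 = (-4*(-35)*(29/15))*203 = (140*(29/15))*203 = (812/3)*203 = 164836/3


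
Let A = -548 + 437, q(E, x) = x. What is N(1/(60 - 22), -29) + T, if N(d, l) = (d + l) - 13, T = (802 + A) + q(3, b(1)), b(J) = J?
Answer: 24701/38 ≈ 650.03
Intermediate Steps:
A = -111
T = 692 (T = (802 - 111) + 1 = 691 + 1 = 692)
N(d, l) = -13 + d + l
N(1/(60 - 22), -29) + T = (-13 + 1/(60 - 22) - 29) + 692 = (-13 + 1/38 - 29) + 692 = -1595/38 + 692 = 24701/38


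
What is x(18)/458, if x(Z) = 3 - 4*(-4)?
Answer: 19/458 ≈ 0.041485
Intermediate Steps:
x(Z) = 19 (x(Z) = 3 + 16 = 19)
x(18)/458 = 19/458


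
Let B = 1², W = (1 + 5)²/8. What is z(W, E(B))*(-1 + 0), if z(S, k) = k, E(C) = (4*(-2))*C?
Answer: 8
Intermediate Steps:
W = 9/2 (W = 6²*(⅛) = 36*(⅛) = 9/2 ≈ 4.5000)
B = 1
E(C) = -8*C
z(W, E(B))*(-1 + 0) = (-8*1)*(-1 + 0) = -8*(-1) = 8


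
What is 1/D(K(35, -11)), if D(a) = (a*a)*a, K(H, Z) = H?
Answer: 1/42875 ≈ 2.3324e-5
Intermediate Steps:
D(a) = a**3 (D(a) = a**2*a = a**3)
1/D(K(35, -11)) = 1/(35**3) = 1/42875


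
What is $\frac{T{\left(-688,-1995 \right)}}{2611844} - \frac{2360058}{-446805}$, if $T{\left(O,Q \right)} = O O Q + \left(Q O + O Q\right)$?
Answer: $- \frac{34544736070154}{97248746535} \approx -355.22$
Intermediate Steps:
$T{\left(O,Q \right)} = Q O^{2} + 2 O Q$ ($T{\left(O,Q \right)} = O^{2} Q + \left(O Q + O Q\right) = Q O^{2} + 2 O Q$)
$\frac{T{\left(-688,-1995 \right)}}{2611844} - \frac{2360058}{-446805} = \frac{\left(-688\right) \left(-1995\right) \left(2 - 688\right)}{2611844} - \frac{2360058}{-446805} = \left(-688\right) \left(-1995\right) \left(-686\right) \frac{1}{2611844} - - \frac{786686}{148935} = \left(-941576160\right) \frac{1}{2611844} + \frac{786686}{148935} = - \frac{235394040}{652961} + \frac{786686}{148935} = - \frac{34544736070154}{97248746535}$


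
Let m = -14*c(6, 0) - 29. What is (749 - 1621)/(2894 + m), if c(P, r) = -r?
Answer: -872/2865 ≈ -0.30436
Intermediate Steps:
m = -29 (m = -(-14)*0 - 29 = -14*0 - 29 = 0 - 29 = -29)
(749 - 1621)/(2894 + m) = (749 - 1621)/(2894 - 29) = -872/2865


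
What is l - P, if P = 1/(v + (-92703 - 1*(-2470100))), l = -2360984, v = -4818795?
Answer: -5764101615631/2441398 ≈ -2.3610e+6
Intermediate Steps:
P = -1/2441398 (P = 1/(-4818795 + (-92703 - 1*(-2470100))) = 1/(-4818795 + (-92703 + 2470100)) = 1/(-4818795 + 2377397) = 1/(-2441398) = -1/2441398 ≈ -4.0960e-7)
l - P = -2360984 - 1*(-1/2441398) = -2360984 + 1/2441398 = -5764101615631/2441398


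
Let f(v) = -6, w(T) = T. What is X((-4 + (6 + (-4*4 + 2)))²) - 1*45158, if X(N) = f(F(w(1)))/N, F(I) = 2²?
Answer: -1083793/24 ≈ -45158.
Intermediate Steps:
F(I) = 4
X(N) = -6/N
X((-4 + (6 + (-4*4 + 2)))²) - 1*45158 = -6/(-4 + (6 + (-4*4 + 2)))² - 1*45158 = -6/(-4 + (6 + (-16 + 2)))² - 45158 = -6/(-4 + (6 - 14))² - 45158 = -6/(-4 - 8)² - 45158 = -6/((-12)²) - 45158 = -6/144 - 45158 = -6*1/144 - 45158 = -1/24 - 45158 = -1083793/24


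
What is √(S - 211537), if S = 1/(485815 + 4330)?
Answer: 4*I*√3176256097173455/490145 ≈ 459.93*I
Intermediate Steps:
S = 1/490145 ≈ 2.0402e-6
√(S - 211537) = √(1/490145 - 211537) = √(-103683802864/490145) = 4*I*√3176256097173455/490145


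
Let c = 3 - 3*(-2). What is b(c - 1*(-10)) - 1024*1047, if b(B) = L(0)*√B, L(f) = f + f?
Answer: -1072128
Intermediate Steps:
c = 9 (c = 3 + 6 = 9)
L(f) = 2*f
b(B) = 0 (b(B) = (2*0)*√B = 0*√B = 0)
b(c - 1*(-10)) - 1024*1047 = 0 - 1024*1047 = 0 - 1072128 = -1072128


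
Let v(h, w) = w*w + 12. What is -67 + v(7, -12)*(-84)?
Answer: -13171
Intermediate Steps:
v(h, w) = 12 + w**2 (v(h, w) = w**2 + 12 = 12 + w**2)
-67 + v(7, -12)*(-84) = -67 + (12 + (-12)**2)*(-84) = -67 + (12 + 144)*(-84) = -67 + 156*(-84) = -67 - 13104 = -13171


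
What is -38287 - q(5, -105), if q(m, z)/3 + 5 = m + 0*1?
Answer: -38287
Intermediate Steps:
q(m, z) = -15 + 3*m (q(m, z) = -15 + 3*(m + 0*1) = -15 + 3*(m + 0) = -15 + 3*m)
-38287 - q(5, -105) = -38287 - (-15 + 3*5) = -38287 - (-15 + 15) = -38287 - 1*0 = -38287 + 0 = -38287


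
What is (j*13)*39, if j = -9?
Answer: -4563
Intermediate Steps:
(j*13)*39 = -9*13*39 = -117*39 = -4563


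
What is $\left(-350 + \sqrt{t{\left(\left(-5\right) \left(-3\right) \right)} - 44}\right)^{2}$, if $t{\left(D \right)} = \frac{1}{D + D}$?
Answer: $\frac{\left(10500 - i \sqrt{39570}\right)^{2}}{900} \approx 1.2246 \cdot 10^{5} - 4641.5 i$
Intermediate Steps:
$t{\left(D \right)} = \frac{1}{2 D}$
$\left(-350 + \sqrt{t{\left(\left(-5\right) \left(-3\right) \right)} - 44}\right)^{2} = \left(-350 + \sqrt{\frac{1}{2 \left(\left(-5\right) \left(-3\right)\right)} - 44}\right)^{2} = \left(-350 + \sqrt{\frac{1}{2 \cdot 15} - 44}\right)^{2} = \left(-350 + \sqrt{\frac{1}{2} \cdot \frac{1}{15} - 44}\right)^{2} = \left(-350 + \sqrt{\frac{1}{30} - 44}\right)^{2} = \left(-350 + \sqrt{- \frac{1319}{30}}\right)^{2} = \left(-350 + \frac{i \sqrt{39570}}{30}\right)^{2}$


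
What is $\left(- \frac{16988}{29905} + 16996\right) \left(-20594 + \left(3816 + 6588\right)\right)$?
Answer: $- \frac{1035810222896}{5981} \approx -1.7318 \cdot 10^{8}$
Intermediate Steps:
$\left(- \frac{16988}{29905} + 16996\right) \left(-20594 + \left(3816 + 6588\right)\right) = \left(\left(-16988\right) \frac{1}{29905} + 16996\right) \left(-20594 + 10404\right) = \left(- \frac{16988}{29905} + 16996\right) \left(-10190\right) = \frac{508248392}{29905} \left(-10190\right) = - \frac{1035810222896}{5981}$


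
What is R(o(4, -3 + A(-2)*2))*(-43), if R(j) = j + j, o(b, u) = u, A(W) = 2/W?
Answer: 430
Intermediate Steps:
R(j) = 2*j
R(o(4, -3 + A(-2)*2))*(-43) = (2*(-3 + (2/(-2))*2))*(-43) = (2*(-3 + (2*(-½))*2))*(-43) = (2*(-3 - 1*2))*(-43) = (2*(-3 - 2))*(-43) = (2*(-5))*(-43) = -10*(-43) = 430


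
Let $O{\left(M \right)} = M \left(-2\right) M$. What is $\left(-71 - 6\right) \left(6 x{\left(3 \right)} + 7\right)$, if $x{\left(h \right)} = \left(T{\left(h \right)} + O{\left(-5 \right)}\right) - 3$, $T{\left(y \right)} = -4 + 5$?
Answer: $23485$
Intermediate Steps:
$T{\left(y \right)} = 1$
$O{\left(M \right)} = - 2 M^{2}$ ($O{\left(M \right)} = - 2 M M = - 2 M^{2}$)
$x{\left(h \right)} = -52$ ($x{\left(h \right)} = \left(1 - 2 \left(-5\right)^{2}\right) - 3 = \left(1 - 50\right) - 3 = -49 - 3 = -52$)
$\left(-71 - 6\right) \left(6 x{\left(3 \right)} + 7\right) = \left(-71 - 6\right) \left(6 \left(-52\right) + 7\right) = - 77 \left(-312 + 7\right) = \left(-77\right) \left(-305\right) = 23485$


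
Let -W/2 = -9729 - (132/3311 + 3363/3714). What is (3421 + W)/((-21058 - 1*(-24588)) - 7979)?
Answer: -1421048226/276311077 ≈ -5.1429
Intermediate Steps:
W = 3625747379/186319 (W = -2*(-9729 - (132/3311 + 3363/3714)) = -2*(-9729 - (132*(1/3311) + 3363*(1/3714))) = -2*(-9729 - (12/301 + 1121/1238)) = -2*(-9729 - 1*352277/372638) = -2*(-9729 - 352277/372638) = -2*(-3625747379/372638) = 3625747379/186319 ≈ 19460.)
(3421 + W)/((-21058 - 1*(-24588)) - 7979) = (3421 + 3625747379/186319)/((-21058 - 1*(-24588)) - 7979) = 4263144678/(186319*((-21058 + 24588) - 7979)) = 4263144678/(186319*(3530 - 7979)) = (4263144678/186319)/(-4449) = (4263144678/186319)*(-1/4449) = -1421048226/276311077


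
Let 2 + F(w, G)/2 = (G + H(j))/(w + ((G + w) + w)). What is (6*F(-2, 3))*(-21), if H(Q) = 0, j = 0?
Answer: 756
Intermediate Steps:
F(w, G) = -4 + 2*G/(G + 3*w) (F(w, G) = -4 + 2*((G + 0)/(w + ((G + w) + w))) = -4 + 2*(G/(w + (G + 2*w))) = -4 + 2*(G/(G + 3*w)) = -4 + 2*G/(G + 3*w))
(6*F(-2, 3))*(-21) = (6*(2*(-1*3 - 6*(-2))/(3 + 3*(-2))))*(-21) = (6*(2*(-3 + 12)/(3 - 6)))*(-21) = (6*(2*9/(-3)))*(-21) = (6*(2*(-⅓)*9))*(-21) = (6*(-6))*(-21) = -36*(-21) = 756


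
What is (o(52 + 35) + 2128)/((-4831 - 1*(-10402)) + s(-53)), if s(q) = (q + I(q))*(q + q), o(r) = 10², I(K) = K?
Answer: 2228/16807 ≈ 0.13256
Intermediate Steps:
o(r) = 100
s(q) = 4*q² (s(q) = (q + q)*(q + q) = (2*q)*(2*q) = 4*q²)
(o(52 + 35) + 2128)/((-4831 - 1*(-10402)) + s(-53)) = (100 + 2128)/((-4831 - 1*(-10402)) + 4*(-53)²) = 2228/((-4831 + 10402) + 4*2809) = 2228/(5571 + 11236) = 2228/16807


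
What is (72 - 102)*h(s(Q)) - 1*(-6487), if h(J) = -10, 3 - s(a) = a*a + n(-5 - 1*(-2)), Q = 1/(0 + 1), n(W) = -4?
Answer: 6787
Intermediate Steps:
Q = 1 (Q = 1/1 = 1)
s(a) = 7 - a² (s(a) = 3 - (a*a - 4) = 3 - (a² - 4) = 3 - (-4 + a²) = 3 + (4 - a²) = 7 - a²)
(72 - 102)*h(s(Q)) - 1*(-6487) = (72 - 102)*(-10) - 1*(-6487) = -30*(-10) + 6487 = 300 + 6487 = 6787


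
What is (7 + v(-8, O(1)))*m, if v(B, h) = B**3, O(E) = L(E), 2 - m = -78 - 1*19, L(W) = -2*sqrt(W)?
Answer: -49995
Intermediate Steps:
m = 99 (m = 2 - (-78 - 1*19) = 2 - (-78 - 19) = 2 - 1*(-97) = 2 + 97 = 99)
O(E) = -2*sqrt(E)
(7 + v(-8, O(1)))*m = (7 + (-8)**3)*99 = (7 - 512)*99 = -505*99 = -49995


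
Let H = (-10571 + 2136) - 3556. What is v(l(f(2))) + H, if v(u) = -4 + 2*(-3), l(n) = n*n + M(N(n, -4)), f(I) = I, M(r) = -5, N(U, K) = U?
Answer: -12001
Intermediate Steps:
l(n) = -5 + n² (l(n) = n*n - 5 = n² - 5 = -5 + n²)
v(u) = -10 (v(u) = -4 - 6 = -10)
H = -11991 (H = -8435 - 3556 = -11991)
v(l(f(2))) + H = -10 - 11991 = -12001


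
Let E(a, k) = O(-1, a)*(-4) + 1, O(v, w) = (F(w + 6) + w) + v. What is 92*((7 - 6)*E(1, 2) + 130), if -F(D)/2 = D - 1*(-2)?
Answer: 18676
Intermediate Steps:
F(D) = -4 - 2*D (F(D) = -2*(D - 1*(-2)) = -2*(D + 2) = -2*(2 + D) = -4 - 2*D)
O(v, w) = -16 + v - w (O(v, w) = ((-4 - 2*(w + 6)) + w) + v = ((-4 - 2*(6 + w)) + w) + v = ((-4 + (-12 - 2*w)) + w) + v = ((-16 - 2*w) + w) + v = (-16 - w) + v = -16 + v - w)
E(a, k) = 69 + 4*a (E(a, k) = (-16 - 1 - a)*(-4) + 1 = (-17 - a)*(-4) + 1 = (68 + 4*a) + 1 = 69 + 4*a)
92*((7 - 6)*E(1, 2) + 130) = 92*((7 - 6)*(69 + 4*1) + 130) = 92*(1*(69 + 4) + 130) = 92*(1*73 + 130) = 92*(73 + 130) = 92*203 = 18676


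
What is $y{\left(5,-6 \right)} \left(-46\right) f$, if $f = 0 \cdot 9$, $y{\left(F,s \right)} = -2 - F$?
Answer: $0$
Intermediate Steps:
$f = 0$
$y{\left(5,-6 \right)} \left(-46\right) f = \left(-2 - 5\right) \left(-46\right) 0 = \left(-7\right) \left(-46\right) 0 = 322 \cdot 0 = 0$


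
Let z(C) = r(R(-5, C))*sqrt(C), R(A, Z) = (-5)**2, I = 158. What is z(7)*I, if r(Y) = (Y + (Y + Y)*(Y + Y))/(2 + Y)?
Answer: 398950*sqrt(7)/27 ≈ 39093.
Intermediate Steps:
R(A, Z) = 25
r(Y) = (Y + 4*Y**2)/(2 + Y) (r(Y) = (Y + (2*Y)*(2*Y))/(2 + Y) = (Y + 4*Y**2)/(2 + Y))
z(C) = 2525*sqrt(C)/27 (z(C) = (25*(1 + 4*25)/(2 + 25))*sqrt(C) = (25*(1 + 100)/27)*sqrt(C) = (25*(1/27)*101)*sqrt(C) = 2525*sqrt(C)/27)
z(7)*I = (2525*sqrt(7)/27)*158 = 398950*sqrt(7)/27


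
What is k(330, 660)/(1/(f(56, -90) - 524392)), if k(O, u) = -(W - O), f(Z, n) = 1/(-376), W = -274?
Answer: -29772880343/94 ≈ -3.1673e+8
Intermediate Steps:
f(Z, n) = -1/376
k(O, u) = 274 + O (k(O, u) = -(-274 - O) = 274 + O)
k(330, 660)/(1/(f(56, -90) - 524392)) = (274 + 330)/(1/(-1/376 - 524392)) = 604/(1/(-197171393/376)) = 604/(-376/197171393) = 604*(-197171393/376) = -29772880343/94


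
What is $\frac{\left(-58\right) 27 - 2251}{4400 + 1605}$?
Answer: $- \frac{3817}{6005} \approx -0.63564$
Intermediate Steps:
$\frac{\left(-58\right) 27 - 2251}{4400 + 1605} = \frac{-1566 - 2251}{6005} = \left(-3817\right) \frac{1}{6005} = - \frac{3817}{6005}$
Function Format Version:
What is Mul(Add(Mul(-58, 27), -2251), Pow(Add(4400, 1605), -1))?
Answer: Rational(-3817, 6005) ≈ -0.63564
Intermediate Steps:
Mul(Add(Mul(-58, 27), -2251), Pow(Add(4400, 1605), -1)) = Mul(Add(-1566, -2251), Pow(6005, -1)) = Mul(-3817, Rational(1, 6005)) = Rational(-3817, 6005)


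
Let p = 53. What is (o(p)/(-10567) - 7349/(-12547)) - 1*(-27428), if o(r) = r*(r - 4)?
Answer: 3636563111096/132584149 ≈ 27428.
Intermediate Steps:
o(r) = r*(-4 + r)
(o(p)/(-10567) - 7349/(-12547)) - 1*(-27428) = ((53*(-4 + 53))/(-10567) - 7349/(-12547)) - 1*(-27428) = ((53*49)*(-1/10567) - 7349*(-1/12547)) + 27428 = (2597*(-1/10567) + 7349/12547) + 27428 = (-2597/10567 + 7349/12547) + 27428 = 45072324/132584149 + 27428 = 3636563111096/132584149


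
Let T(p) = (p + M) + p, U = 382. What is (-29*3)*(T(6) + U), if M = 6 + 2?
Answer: -34974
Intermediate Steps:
M = 8
T(p) = 8 + 2*p (T(p) = (p + 8) + p = (8 + p) + p = 8 + 2*p)
(-29*3)*(T(6) + U) = (-29*3)*((8 + 2*6) + 382) = -87*((8 + 12) + 382) = -87*(20 + 382) = -87*402 = -34974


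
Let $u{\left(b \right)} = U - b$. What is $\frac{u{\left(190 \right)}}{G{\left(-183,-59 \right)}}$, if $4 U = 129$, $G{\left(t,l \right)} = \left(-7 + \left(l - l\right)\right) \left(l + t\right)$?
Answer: $- \frac{631}{6776} \approx -0.093123$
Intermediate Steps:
$G{\left(t,l \right)} = - 7 l - 7 t$ ($G{\left(t,l \right)} = \left(-7 + 0\right) \left(l + t\right) = - 7 \left(l + t\right) = - 7 l - 7 t$)
$U = \frac{129}{4}$ ($U = \frac{1}{4} \cdot 129 = \frac{129}{4} \approx 32.25$)
$u{\left(b \right)} = \frac{129}{4} - b$
$\frac{u{\left(190 \right)}}{G{\left(-183,-59 \right)}} = \frac{\frac{129}{4} - 190}{\left(-7\right) \left(-59\right) - -1281} = \frac{\frac{129}{4} - 190}{413 + 1281} = - \frac{631}{4 \cdot 1694} = \left(- \frac{631}{4}\right) \frac{1}{1694} = - \frac{631}{6776}$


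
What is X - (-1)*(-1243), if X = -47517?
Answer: -48760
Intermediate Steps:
X - (-1)*(-1243) = -47517 - (-1)*(-1243) = -47517 - 1*1243 = -47517 - 1243 = -48760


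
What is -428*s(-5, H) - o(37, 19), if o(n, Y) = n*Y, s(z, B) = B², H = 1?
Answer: -1131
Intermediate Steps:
o(n, Y) = Y*n
-428*s(-5, H) - o(37, 19) = -428*1² - 19*37 = -428*1 - 1*703 = -428 - 703 = -1131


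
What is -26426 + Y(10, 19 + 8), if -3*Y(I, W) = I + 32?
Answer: -26440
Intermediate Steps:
Y(I, W) = -32/3 - I/3 (Y(I, W) = -(I + 32)/3 = -(32 + I)/3 = -32/3 - I/3)
-26426 + Y(10, 19 + 8) = -26426 + (-32/3 - 1/3*10) = -26426 + (-32/3 - 10/3) = -26426 - 14 = -26440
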